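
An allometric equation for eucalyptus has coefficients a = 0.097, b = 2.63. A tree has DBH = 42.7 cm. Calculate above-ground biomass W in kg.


Formula: W = a * DBH^b  (allometric power law)
DBH^b = 42.7^2.63 = 19409.99
W = 0.097 * 19409.99 = 1882.8 kg

1882.8


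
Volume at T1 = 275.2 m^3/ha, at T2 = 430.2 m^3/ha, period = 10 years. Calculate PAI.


Formula: PAI = (V_T2 - V_T1) / (T2 - T1)
Volume increment = 430.2 - 275.2 = 155.0 m^3/ha
PAI = 155.0 / 10 = 15.5 m^3/ha/year

15.5


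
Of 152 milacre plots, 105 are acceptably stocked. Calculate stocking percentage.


Formula: Stocking % = stocked plots / total plots * 100
Stocking = 105 / 152 * 100
Stocking = 0.6908 * 100 = 69.1%

69.1


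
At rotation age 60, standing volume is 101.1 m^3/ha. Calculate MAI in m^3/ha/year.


Formula: MAI = Total Volume / Stand Age
MAI = 101.1 m^3/ha / 60 years
MAI = 1.69 m^3/ha/year

1.69


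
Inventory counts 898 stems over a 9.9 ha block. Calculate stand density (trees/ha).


Formula: Stand Density = N_trees / Area_ha
Density = 898 trees / 9.9 ha
Density = 91 trees/ha

91


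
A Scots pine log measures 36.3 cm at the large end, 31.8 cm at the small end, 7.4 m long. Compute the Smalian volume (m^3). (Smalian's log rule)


Smalian: V = (A1 + A2)/2 * L,  A = pi*(D/200)^2
A1 = pi*(36.3/200)^2 = 0.103491 m^2
A2 = pi*(31.8/200)^2 = 0.079423 m^2
V = (0.103491+0.079423)/2*7.4 = 0.6768 m^3

0.6768


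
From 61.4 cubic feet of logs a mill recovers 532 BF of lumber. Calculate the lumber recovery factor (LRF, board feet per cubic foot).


Formula: LRF = Lumber Output (BF) / Log Input (ft^3)
LRF = 532 BF / 61.4 ft^3
LRF = 8.66 BF/ft^3

8.66


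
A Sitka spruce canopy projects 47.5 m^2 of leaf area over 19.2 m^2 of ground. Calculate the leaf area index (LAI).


Formula: LAI = total leaf area / ground area  (dimensionless)
LAI = 47.5 m^2 / 19.2 m^2
LAI = 2.47

2.47


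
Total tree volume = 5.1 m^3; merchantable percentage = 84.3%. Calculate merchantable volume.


Formula: MV = V_total * (merchantable_pct / 100)
Merchantable fraction = 84.3% / 100 = 0.843
MV = 5.1 m^3 * 0.843 = 4.299 m^3

4.299


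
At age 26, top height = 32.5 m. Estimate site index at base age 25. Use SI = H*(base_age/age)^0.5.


Formula: SI = H_dom * (base_age / age)^0.5
Age ratio = 25 / 26 = 0.96154
sqrt(age_ratio) = 0.98058
SI = 32.5 * 0.98058 = 31.9 m

31.9


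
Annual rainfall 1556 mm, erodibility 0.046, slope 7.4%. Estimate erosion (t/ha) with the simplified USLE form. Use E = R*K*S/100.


Formula: E = R * K * S / 100  (simplified USLE)
R * K = 1556 * 0.046 = 71.576
E = 71.576 * 7.4 / 100 = 5.3 t/ha

5.3


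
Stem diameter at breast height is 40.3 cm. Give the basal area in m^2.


Formula: BA = pi * (DBH/2)^2 / 10000  (cm^2 to m^2)
Radius = DBH/2 = 40.3/2 = 20.15 cm
BA = pi * 20.15^2 / 10000
   = 1275.5573 cm^2 / 10000
   = 0.1276 m^2

0.1276


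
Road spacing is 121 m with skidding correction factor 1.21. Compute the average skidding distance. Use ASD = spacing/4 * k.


Formula: ASD = (spacing / 4) * correction
Uncorrected distance = spacing / 4 = 121 / 4 = 30.25 m
ASD = 30.25 * 1.21 = 37 m

37


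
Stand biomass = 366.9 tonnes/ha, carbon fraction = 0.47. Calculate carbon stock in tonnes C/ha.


Formula: Carbon Stock = Biomass * Carbon Fraction
C = 366.9 t/ha * 0.47
C = 172.4 t C/ha

172.4


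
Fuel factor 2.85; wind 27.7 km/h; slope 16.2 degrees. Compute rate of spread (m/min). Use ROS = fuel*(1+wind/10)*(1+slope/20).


Formula: ROS = fuel * (1 + wind/10) * (1 + slope/20)
Wind factor = 1 + 27.7/10 = 3.77
Slope factor = 1 + 16.2/20 = 1.81
ROS = 2.85 * 3.77 * 1.81 = 19.45 m/min

19.45


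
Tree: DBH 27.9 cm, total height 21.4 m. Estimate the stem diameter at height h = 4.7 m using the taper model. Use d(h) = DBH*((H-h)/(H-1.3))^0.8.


Taper: d(h) = DBH * ((H - h) / (H - 1.3))^0.8
Numerator = H - h = 21.4 - 4.7 = 16.7 m
Denominator = H - 1.3 = 21.4 - 1.3 = 20.1 m
Ratio = 16.7 / 20.1 = 0.83085
d = 27.9 * 0.83085^0.8 = 24.1 cm

24.1


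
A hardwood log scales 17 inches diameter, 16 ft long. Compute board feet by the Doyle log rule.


Doyle: BF = (D - 4)^2 * L / 16
Adjusted diameter = 17 - 4 = 13 in
(D-4)^2 = 13^2 = 169
BF = 169 * 16 / 16 = 169 BF

169


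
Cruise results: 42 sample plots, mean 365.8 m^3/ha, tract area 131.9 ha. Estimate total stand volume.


Formula: Total Volume = Mean Volume per ha * Total Area
Total Volume = 365.8 m^3/ha * 131.9 ha
Total Volume = 48249 m^3

48249


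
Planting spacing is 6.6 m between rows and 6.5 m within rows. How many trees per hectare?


Formula: TPH = 10000 m^2/ha / (spacing_x * spacing_y)
Area per tree = 6.6 m * 6.5 m = 42.9 m^2
TPH = 10000 / 42.9 = 233 trees/ha

233


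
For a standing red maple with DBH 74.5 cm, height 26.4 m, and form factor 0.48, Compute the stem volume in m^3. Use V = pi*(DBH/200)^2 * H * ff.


Formula: V = pi * (DBH/200)^2 * H * ff
Radius = DBH/200 = 74.5/200 = 0.3725 m
Radius^2 = 0.3725^2 = 0.13875625 m^2
V = pi * 0.13875625 * 26.4 * 0.48
V = 5.524 m^3

5.524


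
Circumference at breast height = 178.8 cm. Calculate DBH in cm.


Formula: DBH = C / pi
DBH = 178.8 / pi
pi = 3.14159...
DBH = 56.9 cm

56.9


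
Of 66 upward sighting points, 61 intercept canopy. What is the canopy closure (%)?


Formula: Canopy closure = covered points / total points * 100
Closure = 61 / 66 * 100
Closure = 0.9242 * 100 = 92.4%

92.4


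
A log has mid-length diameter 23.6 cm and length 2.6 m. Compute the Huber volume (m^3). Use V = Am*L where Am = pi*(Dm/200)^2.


Huber: V = Am * L,  Am = pi*(Dm/200)^2
Am = pi*(23.6/200)^2 = 0.043744 m^2
V = 0.043744*2.6 = 0.1137 m^3

0.1137


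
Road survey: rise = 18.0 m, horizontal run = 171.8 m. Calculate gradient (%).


Formula: Gradient = rise / run * 100
Gradient = 18.0 / 171.8 * 100 = 10.5%

10.5


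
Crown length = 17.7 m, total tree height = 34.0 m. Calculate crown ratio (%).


Formula: Crown Ratio = (Crown Length / Total Height) * 100
CR = (17.7 m / 34.0 m) * 100
CR = 0.5206 * 100 = 52.1%

52.1


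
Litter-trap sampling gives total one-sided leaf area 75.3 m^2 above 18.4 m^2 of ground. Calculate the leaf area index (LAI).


Formula: LAI = total leaf area / ground area  (dimensionless)
LAI = 75.3 m^2 / 18.4 m^2
LAI = 4.09

4.09


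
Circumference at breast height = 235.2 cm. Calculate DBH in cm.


Formula: DBH = C / pi
DBH = 235.2 / pi
pi = 3.14159...
DBH = 74.9 cm

74.9


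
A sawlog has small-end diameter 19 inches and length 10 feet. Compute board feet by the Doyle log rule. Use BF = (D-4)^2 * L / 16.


Doyle: BF = (D - 4)^2 * L / 16
Adjusted diameter = 19 - 4 = 15 in
(D-4)^2 = 15^2 = 225
BF = 225 * 10 / 16 = 141 BF

141


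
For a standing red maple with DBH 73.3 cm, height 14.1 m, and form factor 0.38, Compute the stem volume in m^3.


Formula: V = pi * (DBH/200)^2 * H * ff
Radius = DBH/200 = 73.3/200 = 0.3665 m
Radius^2 = 0.3665^2 = 0.13432225 m^2
V = pi * 0.13432225 * 14.1 * 0.38
V = 2.261 m^3

2.261


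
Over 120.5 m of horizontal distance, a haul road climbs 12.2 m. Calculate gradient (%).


Formula: Gradient = rise / run * 100
Gradient = 12.2 / 120.5 * 100 = 10.1%

10.1


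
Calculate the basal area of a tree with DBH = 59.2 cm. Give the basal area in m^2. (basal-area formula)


Formula: BA = pi * (DBH/2)^2 / 10000  (cm^2 to m^2)
Radius = DBH/2 = 59.2/2 = 29.6 cm
BA = pi * 29.6^2 / 10000
   = 2752.5378 cm^2 / 10000
   = 0.2753 m^2

0.2753


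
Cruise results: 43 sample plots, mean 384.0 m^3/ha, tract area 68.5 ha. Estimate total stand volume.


Formula: Total Volume = Mean Volume per ha * Total Area
Total Volume = 384.0 m^3/ha * 68.5 ha
Total Volume = 26304 m^3

26304


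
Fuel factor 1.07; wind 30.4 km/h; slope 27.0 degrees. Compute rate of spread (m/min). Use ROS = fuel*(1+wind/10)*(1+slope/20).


Formula: ROS = fuel * (1 + wind/10) * (1 + slope/20)
Wind factor = 1 + 30.4/10 = 4.04
Slope factor = 1 + 27.0/20 = 2.35
ROS = 1.07 * 4.04 * 2.35 = 10.16 m/min

10.16


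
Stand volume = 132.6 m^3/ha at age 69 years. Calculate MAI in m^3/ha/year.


Formula: MAI = Total Volume / Stand Age
MAI = 132.6 m^3/ha / 69 years
MAI = 1.92 m^3/ha/year

1.92


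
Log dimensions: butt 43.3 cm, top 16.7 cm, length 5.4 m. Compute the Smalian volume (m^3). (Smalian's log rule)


Smalian: V = (A1 + A2)/2 * L,  A = pi*(D/200)^2
A1 = pi*(43.3/200)^2 = 0.147254 m^2
A2 = pi*(16.7/200)^2 = 0.021904 m^2
V = (0.147254+0.021904)/2*5.4 = 0.4567 m^3

0.4567


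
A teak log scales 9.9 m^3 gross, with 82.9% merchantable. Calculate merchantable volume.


Formula: MV = V_total * (merchantable_pct / 100)
Merchantable fraction = 82.9% / 100 = 0.829
MV = 9.9 m^3 * 0.829 = 8.207 m^3

8.207


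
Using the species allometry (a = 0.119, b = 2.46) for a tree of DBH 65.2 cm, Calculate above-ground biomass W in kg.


Formula: W = a * DBH^b  (allometric power law)
DBH^b = 65.2^2.46 = 29043.509
W = 0.119 * 29043.509 = 3456.2 kg

3456.2


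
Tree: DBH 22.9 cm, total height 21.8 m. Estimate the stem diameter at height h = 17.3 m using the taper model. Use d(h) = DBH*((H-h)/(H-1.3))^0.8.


Taper: d(h) = DBH * ((H - h) / (H - 1.3))^0.8
Numerator = H - h = 21.8 - 17.3 = 4.5 m
Denominator = H - 1.3 = 21.8 - 1.3 = 20.5 m
Ratio = 4.5 / 20.5 = 0.21951
d = 22.9 * 0.21951^0.8 = 6.8 cm

6.8


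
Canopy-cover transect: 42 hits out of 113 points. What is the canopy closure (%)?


Formula: Canopy closure = covered points / total points * 100
Closure = 42 / 113 * 100
Closure = 0.3717 * 100 = 37.2%

37.2


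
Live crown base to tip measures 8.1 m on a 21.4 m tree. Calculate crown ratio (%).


Formula: Crown Ratio = (Crown Length / Total Height) * 100
CR = (8.1 m / 21.4 m) * 100
CR = 0.3785 * 100 = 37.9%

37.9


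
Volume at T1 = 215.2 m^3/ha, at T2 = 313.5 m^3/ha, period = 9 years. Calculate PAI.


Formula: PAI = (V_T2 - V_T1) / (T2 - T1)
Volume increment = 313.5 - 215.2 = 98.3 m^3/ha
PAI = 98.3 / 9 = 10.92 m^3/ha/year

10.92


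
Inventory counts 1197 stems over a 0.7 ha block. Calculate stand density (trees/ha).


Formula: Stand Density = N_trees / Area_ha
Density = 1197 trees / 0.7 ha
Density = 1710 trees/ha

1710


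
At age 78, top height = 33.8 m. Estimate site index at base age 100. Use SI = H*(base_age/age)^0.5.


Formula: SI = H_dom * (base_age / age)^0.5
Age ratio = 100 / 78 = 1.28205
sqrt(age_ratio) = 1.13228
SI = 33.8 * 1.13228 = 38.3 m

38.3


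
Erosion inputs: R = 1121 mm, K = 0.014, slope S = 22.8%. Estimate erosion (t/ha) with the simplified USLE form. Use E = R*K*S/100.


Formula: E = R * K * S / 100  (simplified USLE)
R * K = 1121 * 0.014 = 15.694
E = 15.694 * 22.8 / 100 = 3.58 t/ha

3.58


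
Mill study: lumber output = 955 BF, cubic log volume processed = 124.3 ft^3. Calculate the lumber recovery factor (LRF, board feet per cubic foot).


Formula: LRF = Lumber Output (BF) / Log Input (ft^3)
LRF = 955 BF / 124.3 ft^3
LRF = 7.68 BF/ft^3

7.68


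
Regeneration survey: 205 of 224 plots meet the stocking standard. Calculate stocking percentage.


Formula: Stocking % = stocked plots / total plots * 100
Stocking = 205 / 224 * 100
Stocking = 0.9152 * 100 = 91.5%

91.5


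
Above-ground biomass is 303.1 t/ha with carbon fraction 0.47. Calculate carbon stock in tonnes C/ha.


Formula: Carbon Stock = Biomass * Carbon Fraction
C = 303.1 t/ha * 0.47
C = 142.5 t C/ha

142.5


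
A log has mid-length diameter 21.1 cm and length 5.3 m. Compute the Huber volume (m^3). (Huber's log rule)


Huber: V = Am * L,  Am = pi*(Dm/200)^2
Am = pi*(21.1/200)^2 = 0.034967 m^2
V = 0.034967*5.3 = 0.1853 m^3

0.1853


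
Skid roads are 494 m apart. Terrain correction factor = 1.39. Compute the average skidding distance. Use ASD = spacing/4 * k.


Formula: ASD = (spacing / 4) * correction
Uncorrected distance = spacing / 4 = 494 / 4 = 123.5 m
ASD = 123.5 * 1.39 = 172 m

172


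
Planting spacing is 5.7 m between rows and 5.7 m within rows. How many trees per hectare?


Formula: TPH = 10000 m^2/ha / (spacing_x * spacing_y)
Area per tree = 5.7 m * 5.7 m = 32.49 m^2
TPH = 10000 / 32.49 = 308 trees/ha

308


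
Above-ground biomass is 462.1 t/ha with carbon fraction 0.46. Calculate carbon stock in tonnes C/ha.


Formula: Carbon Stock = Biomass * Carbon Fraction
C = 462.1 t/ha * 0.46
C = 212.6 t C/ha

212.6


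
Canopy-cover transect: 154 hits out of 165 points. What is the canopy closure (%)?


Formula: Canopy closure = covered points / total points * 100
Closure = 154 / 165 * 100
Closure = 0.9333 * 100 = 93.3%

93.3


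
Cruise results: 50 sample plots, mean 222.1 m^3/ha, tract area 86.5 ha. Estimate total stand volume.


Formula: Total Volume = Mean Volume per ha * Total Area
Total Volume = 222.1 m^3/ha * 86.5 ha
Total Volume = 19212 m^3

19212


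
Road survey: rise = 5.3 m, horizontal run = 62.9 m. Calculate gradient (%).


Formula: Gradient = rise / run * 100
Gradient = 5.3 / 62.9 * 100 = 8.4%

8.4


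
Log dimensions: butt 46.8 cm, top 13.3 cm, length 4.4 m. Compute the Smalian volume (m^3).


Smalian: V = (A1 + A2)/2 * L,  A = pi*(D/200)^2
A1 = pi*(46.8/200)^2 = 0.172021 m^2
A2 = pi*(13.3/200)^2 = 0.013893 m^2
V = (0.172021+0.013893)/2*4.4 = 0.409 m^3

0.409


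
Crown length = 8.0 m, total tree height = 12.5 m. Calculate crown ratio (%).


Formula: Crown Ratio = (Crown Length / Total Height) * 100
CR = (8.0 m / 12.5 m) * 100
CR = 0.64 * 100 = 64.0%

64.0


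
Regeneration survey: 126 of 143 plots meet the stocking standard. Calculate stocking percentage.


Formula: Stocking % = stocked plots / total plots * 100
Stocking = 126 / 143 * 100
Stocking = 0.8811 * 100 = 88.1%

88.1


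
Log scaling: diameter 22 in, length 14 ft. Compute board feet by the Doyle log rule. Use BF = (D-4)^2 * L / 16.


Doyle: BF = (D - 4)^2 * L / 16
Adjusted diameter = 22 - 4 = 18 in
(D-4)^2 = 18^2 = 324
BF = 324 * 14 / 16 = 284 BF

284


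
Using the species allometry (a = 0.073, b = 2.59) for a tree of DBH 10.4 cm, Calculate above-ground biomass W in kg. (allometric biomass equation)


Formula: W = a * DBH^b  (allometric power law)
DBH^b = 10.4^2.59 = 430.642
W = 0.073 * 430.642 = 31.4 kg

31.4


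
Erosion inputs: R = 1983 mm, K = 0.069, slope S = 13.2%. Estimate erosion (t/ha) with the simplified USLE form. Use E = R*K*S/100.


Formula: E = R * K * S / 100  (simplified USLE)
R * K = 1983 * 0.069 = 136.827
E = 136.827 * 13.2 / 100 = 18.06 t/ha

18.06


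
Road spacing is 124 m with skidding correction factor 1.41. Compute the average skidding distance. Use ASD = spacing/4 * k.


Formula: ASD = (spacing / 4) * correction
Uncorrected distance = spacing / 4 = 124 / 4 = 31 m
ASD = 31 * 1.41 = 44 m

44


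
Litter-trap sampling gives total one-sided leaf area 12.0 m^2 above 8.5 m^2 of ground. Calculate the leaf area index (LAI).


Formula: LAI = total leaf area / ground area  (dimensionless)
LAI = 12.0 m^2 / 8.5 m^2
LAI = 1.41

1.41


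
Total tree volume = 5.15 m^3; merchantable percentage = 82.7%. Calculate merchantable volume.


Formula: MV = V_total * (merchantable_pct / 100)
Merchantable fraction = 82.7% / 100 = 0.827
MV = 5.15 m^3 * 0.827 = 4.259 m^3

4.259


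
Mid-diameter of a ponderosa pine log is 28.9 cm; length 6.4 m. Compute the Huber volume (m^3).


Huber: V = Am * L,  Am = pi*(Dm/200)^2
Am = pi*(28.9/200)^2 = 0.065597 m^2
V = 0.065597*6.4 = 0.4198 m^3

0.4198


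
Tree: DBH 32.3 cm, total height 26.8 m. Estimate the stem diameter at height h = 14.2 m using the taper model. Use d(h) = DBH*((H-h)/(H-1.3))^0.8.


Taper: d(h) = DBH * ((H - h) / (H - 1.3))^0.8
Numerator = H - h = 26.8 - 14.2 = 12.6 m
Denominator = H - 1.3 = 26.8 - 1.3 = 25.5 m
Ratio = 12.6 / 25.5 = 0.49412
d = 32.3 * 0.49412^0.8 = 18.4 cm

18.4


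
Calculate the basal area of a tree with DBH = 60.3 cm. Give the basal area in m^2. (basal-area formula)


Formula: BA = pi * (DBH/2)^2 / 10000  (cm^2 to m^2)
Radius = DBH/2 = 60.3/2 = 30.15 cm
BA = pi * 30.15^2 / 10000
   = 2855.7784 cm^2 / 10000
   = 0.2856 m^2

0.2856


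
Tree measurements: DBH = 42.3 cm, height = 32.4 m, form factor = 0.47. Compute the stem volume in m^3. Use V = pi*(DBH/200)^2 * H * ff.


Formula: V = pi * (DBH/200)^2 * H * ff
Radius = DBH/200 = 42.3/200 = 0.2115 m
Radius^2 = 0.2115^2 = 0.04473225 m^2
V = pi * 0.04473225 * 32.4 * 0.47
V = 2.14 m^3

2.14


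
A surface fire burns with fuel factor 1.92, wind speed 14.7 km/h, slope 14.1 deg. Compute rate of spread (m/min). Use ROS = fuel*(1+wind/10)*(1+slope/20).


Formula: ROS = fuel * (1 + wind/10) * (1 + slope/20)
Wind factor = 1 + 14.7/10 = 2.47
Slope factor = 1 + 14.1/20 = 1.705
ROS = 1.92 * 2.47 * 1.705 = 8.09 m/min

8.09


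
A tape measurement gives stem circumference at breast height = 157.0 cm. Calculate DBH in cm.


Formula: DBH = C / pi
DBH = 157.0 / pi
pi = 3.14159...
DBH = 50.0 cm

50.0


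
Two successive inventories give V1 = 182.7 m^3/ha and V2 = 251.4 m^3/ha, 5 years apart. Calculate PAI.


Formula: PAI = (V_T2 - V_T1) / (T2 - T1)
Volume increment = 251.4 - 182.7 = 68.7 m^3/ha
PAI = 68.7 / 5 = 13.74 m^3/ha/year

13.74


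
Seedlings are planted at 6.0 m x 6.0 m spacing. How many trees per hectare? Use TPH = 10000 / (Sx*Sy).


Formula: TPH = 10000 m^2/ha / (spacing_x * spacing_y)
Area per tree = 6.0 m * 6.0 m = 36.0 m^2
TPH = 10000 / 36.0 = 278 trees/ha

278


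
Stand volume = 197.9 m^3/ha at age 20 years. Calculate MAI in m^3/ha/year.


Formula: MAI = Total Volume / Stand Age
MAI = 197.9 m^3/ha / 20 years
MAI = 9.9 m^3/ha/year

9.9


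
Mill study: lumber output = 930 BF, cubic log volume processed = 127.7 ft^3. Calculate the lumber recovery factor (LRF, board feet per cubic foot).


Formula: LRF = Lumber Output (BF) / Log Input (ft^3)
LRF = 930 BF / 127.7 ft^3
LRF = 7.28 BF/ft^3

7.28


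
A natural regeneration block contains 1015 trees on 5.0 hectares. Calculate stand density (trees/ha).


Formula: Stand Density = N_trees / Area_ha
Density = 1015 trees / 5.0 ha
Density = 203 trees/ha

203


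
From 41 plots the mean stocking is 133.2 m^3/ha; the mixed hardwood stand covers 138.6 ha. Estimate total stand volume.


Formula: Total Volume = Mean Volume per ha * Total Area
Total Volume = 133.2 m^3/ha * 138.6 ha
Total Volume = 18462 m^3

18462


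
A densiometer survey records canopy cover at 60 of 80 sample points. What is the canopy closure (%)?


Formula: Canopy closure = covered points / total points * 100
Closure = 60 / 80 * 100
Closure = 0.75 * 100 = 75.0%

75.0


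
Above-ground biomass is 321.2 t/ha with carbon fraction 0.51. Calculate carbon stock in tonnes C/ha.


Formula: Carbon Stock = Biomass * Carbon Fraction
C = 321.2 t/ha * 0.51
C = 163.8 t C/ha

163.8


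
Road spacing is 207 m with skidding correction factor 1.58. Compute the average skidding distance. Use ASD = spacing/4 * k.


Formula: ASD = (spacing / 4) * correction
Uncorrected distance = spacing / 4 = 207 / 4 = 51.75 m
ASD = 51.75 * 1.58 = 82 m

82


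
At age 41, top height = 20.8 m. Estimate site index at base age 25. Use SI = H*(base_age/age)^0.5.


Formula: SI = H_dom * (base_age / age)^0.5
Age ratio = 25 / 41 = 0.60976
sqrt(age_ratio) = 0.78087
SI = 20.8 * 0.78087 = 16.2 m

16.2


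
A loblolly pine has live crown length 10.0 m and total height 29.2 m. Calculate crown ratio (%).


Formula: Crown Ratio = (Crown Length / Total Height) * 100
CR = (10.0 m / 29.2 m) * 100
CR = 0.3425 * 100 = 34.2%

34.2


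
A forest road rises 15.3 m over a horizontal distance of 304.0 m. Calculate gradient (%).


Formula: Gradient = rise / run * 100
Gradient = 15.3 / 304.0 * 100 = 5.0%

5.0


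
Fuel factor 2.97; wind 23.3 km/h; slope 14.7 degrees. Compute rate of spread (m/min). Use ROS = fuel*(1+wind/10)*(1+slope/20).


Formula: ROS = fuel * (1 + wind/10) * (1 + slope/20)
Wind factor = 1 + 23.3/10 = 3.33
Slope factor = 1 + 14.7/20 = 1.735
ROS = 2.97 * 3.33 * 1.735 = 17.16 m/min

17.16


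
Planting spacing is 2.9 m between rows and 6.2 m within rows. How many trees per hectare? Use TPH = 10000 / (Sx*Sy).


Formula: TPH = 10000 m^2/ha / (spacing_x * spacing_y)
Area per tree = 2.9 m * 6.2 m = 17.98 m^2
TPH = 10000 / 17.98 = 556 trees/ha

556


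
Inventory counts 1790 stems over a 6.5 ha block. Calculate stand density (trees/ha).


Formula: Stand Density = N_trees / Area_ha
Density = 1790 trees / 6.5 ha
Density = 275 trees/ha

275


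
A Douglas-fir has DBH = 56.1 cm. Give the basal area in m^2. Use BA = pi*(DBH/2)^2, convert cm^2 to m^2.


Formula: BA = pi * (DBH/2)^2 / 10000  (cm^2 to m^2)
Radius = DBH/2 = 56.1/2 = 28.05 cm
BA = pi * 28.05^2 / 10000
   = 2471.813 cm^2 / 10000
   = 0.2472 m^2

0.2472


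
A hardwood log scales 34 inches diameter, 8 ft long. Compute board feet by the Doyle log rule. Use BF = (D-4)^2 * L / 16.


Doyle: BF = (D - 4)^2 * L / 16
Adjusted diameter = 34 - 4 = 30 in
(D-4)^2 = 30^2 = 900
BF = 900 * 8 / 16 = 450 BF

450


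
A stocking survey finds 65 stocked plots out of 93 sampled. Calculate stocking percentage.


Formula: Stocking % = stocked plots / total plots * 100
Stocking = 65 / 93 * 100
Stocking = 0.6989 * 100 = 69.9%

69.9


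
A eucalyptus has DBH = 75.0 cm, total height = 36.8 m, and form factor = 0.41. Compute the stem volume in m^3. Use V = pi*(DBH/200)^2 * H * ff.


Formula: V = pi * (DBH/200)^2 * H * ff
Radius = DBH/200 = 75.0/200 = 0.375 m
Radius^2 = 0.375^2 = 0.140625 m^2
V = pi * 0.140625 * 36.8 * 0.41
V = 6.666 m^3

6.666


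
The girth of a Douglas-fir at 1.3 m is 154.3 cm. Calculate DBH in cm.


Formula: DBH = C / pi
DBH = 154.3 / pi
pi = 3.14159...
DBH = 49.1 cm

49.1


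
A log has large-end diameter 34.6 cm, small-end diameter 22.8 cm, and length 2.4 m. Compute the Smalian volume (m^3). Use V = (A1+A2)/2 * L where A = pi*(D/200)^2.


Smalian: V = (A1 + A2)/2 * L,  A = pi*(D/200)^2
A1 = pi*(34.6/200)^2 = 0.094025 m^2
A2 = pi*(22.8/200)^2 = 0.040828 m^2
V = (0.094025+0.040828)/2*2.4 = 0.1618 m^3

0.1618


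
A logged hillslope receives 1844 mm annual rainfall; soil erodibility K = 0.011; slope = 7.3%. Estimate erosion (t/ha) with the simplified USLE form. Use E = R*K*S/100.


Formula: E = R * K * S / 100  (simplified USLE)
R * K = 1844 * 0.011 = 20.284
E = 20.284 * 7.3 / 100 = 1.48 t/ha

1.48


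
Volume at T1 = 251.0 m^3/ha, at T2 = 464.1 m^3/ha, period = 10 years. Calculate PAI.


Formula: PAI = (V_T2 - V_T1) / (T2 - T1)
Volume increment = 464.1 - 251.0 = 213.1 m^3/ha
PAI = 213.1 / 10 = 21.31 m^3/ha/year

21.31


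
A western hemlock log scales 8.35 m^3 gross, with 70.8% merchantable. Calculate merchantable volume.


Formula: MV = V_total * (merchantable_pct / 100)
Merchantable fraction = 70.8% / 100 = 0.708
MV = 8.35 m^3 * 0.708 = 5.912 m^3

5.912


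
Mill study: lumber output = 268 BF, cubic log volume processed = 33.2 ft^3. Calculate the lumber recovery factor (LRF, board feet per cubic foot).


Formula: LRF = Lumber Output (BF) / Log Input (ft^3)
LRF = 268 BF / 33.2 ft^3
LRF = 8.07 BF/ft^3

8.07


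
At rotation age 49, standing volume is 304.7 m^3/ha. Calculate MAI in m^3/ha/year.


Formula: MAI = Total Volume / Stand Age
MAI = 304.7 m^3/ha / 49 years
MAI = 6.22 m^3/ha/year

6.22


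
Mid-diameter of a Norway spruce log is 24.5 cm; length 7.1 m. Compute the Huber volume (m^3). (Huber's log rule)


Huber: V = Am * L,  Am = pi*(Dm/200)^2
Am = pi*(24.5/200)^2 = 0.047144 m^2
V = 0.047144*7.1 = 0.3347 m^3

0.3347


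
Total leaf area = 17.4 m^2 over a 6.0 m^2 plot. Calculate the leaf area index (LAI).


Formula: LAI = total leaf area / ground area  (dimensionless)
LAI = 17.4 m^2 / 6.0 m^2
LAI = 2.9

2.9


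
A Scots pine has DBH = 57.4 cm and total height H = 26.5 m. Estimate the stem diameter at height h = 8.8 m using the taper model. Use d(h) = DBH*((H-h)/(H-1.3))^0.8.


Taper: d(h) = DBH * ((H - h) / (H - 1.3))^0.8
Numerator = H - h = 26.5 - 8.8 = 17.7 m
Denominator = H - 1.3 = 26.5 - 1.3 = 25.2 m
Ratio = 17.7 / 25.2 = 0.70238
d = 57.4 * 0.70238^0.8 = 43.3 cm

43.3


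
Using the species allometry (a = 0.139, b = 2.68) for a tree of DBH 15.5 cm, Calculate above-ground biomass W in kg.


Formula: W = a * DBH^b  (allometric power law)
DBH^b = 15.5^2.68 = 1549.1339
W = 0.139 * 1549.1339 = 215.3 kg

215.3


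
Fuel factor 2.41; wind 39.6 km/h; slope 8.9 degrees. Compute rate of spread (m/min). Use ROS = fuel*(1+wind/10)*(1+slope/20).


Formula: ROS = fuel * (1 + wind/10) * (1 + slope/20)
Wind factor = 1 + 39.6/10 = 4.96
Slope factor = 1 + 8.9/20 = 1.445
ROS = 2.41 * 4.96 * 1.445 = 17.27 m/min

17.27


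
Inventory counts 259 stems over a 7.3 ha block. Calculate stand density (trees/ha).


Formula: Stand Density = N_trees / Area_ha
Density = 259 trees / 7.3 ha
Density = 35 trees/ha

35


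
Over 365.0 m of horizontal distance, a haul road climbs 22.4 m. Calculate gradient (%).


Formula: Gradient = rise / run * 100
Gradient = 22.4 / 365.0 * 100 = 6.1%

6.1


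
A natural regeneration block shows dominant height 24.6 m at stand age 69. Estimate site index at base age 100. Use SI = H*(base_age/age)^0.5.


Formula: SI = H_dom * (base_age / age)^0.5
Age ratio = 100 / 69 = 1.44928
sqrt(age_ratio) = 1.20386
SI = 24.6 * 1.20386 = 29.6 m

29.6


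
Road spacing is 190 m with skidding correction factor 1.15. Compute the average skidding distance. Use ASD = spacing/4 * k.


Formula: ASD = (spacing / 4) * correction
Uncorrected distance = spacing / 4 = 190 / 4 = 47.5 m
ASD = 47.5 * 1.15 = 55 m

55


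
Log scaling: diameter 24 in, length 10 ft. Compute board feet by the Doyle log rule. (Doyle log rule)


Doyle: BF = (D - 4)^2 * L / 16
Adjusted diameter = 24 - 4 = 20 in
(D-4)^2 = 20^2 = 400
BF = 400 * 10 / 16 = 250 BF

250


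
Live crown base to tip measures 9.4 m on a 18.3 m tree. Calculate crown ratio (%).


Formula: Crown Ratio = (Crown Length / Total Height) * 100
CR = (9.4 m / 18.3 m) * 100
CR = 0.5137 * 100 = 51.4%

51.4


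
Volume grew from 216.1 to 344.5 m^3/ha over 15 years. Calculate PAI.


Formula: PAI = (V_T2 - V_T1) / (T2 - T1)
Volume increment = 344.5 - 216.1 = 128.4 m^3/ha
PAI = 128.4 / 15 = 8.56 m^3/ha/year

8.56


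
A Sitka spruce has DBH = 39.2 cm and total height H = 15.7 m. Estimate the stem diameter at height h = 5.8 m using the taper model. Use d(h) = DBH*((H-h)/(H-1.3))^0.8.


Taper: d(h) = DBH * ((H - h) / (H - 1.3))^0.8
Numerator = H - h = 15.7 - 5.8 = 9.9 m
Denominator = H - 1.3 = 15.7 - 1.3 = 14.4 m
Ratio = 9.9 / 14.4 = 0.6875
d = 39.2 * 0.6875^0.8 = 29.0 cm

29.0


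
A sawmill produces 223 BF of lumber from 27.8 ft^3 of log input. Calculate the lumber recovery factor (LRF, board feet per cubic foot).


Formula: LRF = Lumber Output (BF) / Log Input (ft^3)
LRF = 223 BF / 27.8 ft^3
LRF = 8.02 BF/ft^3

8.02


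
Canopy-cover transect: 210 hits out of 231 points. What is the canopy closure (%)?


Formula: Canopy closure = covered points / total points * 100
Closure = 210 / 231 * 100
Closure = 0.9091 * 100 = 90.9%

90.9


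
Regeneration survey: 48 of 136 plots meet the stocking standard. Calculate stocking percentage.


Formula: Stocking % = stocked plots / total plots * 100
Stocking = 48 / 136 * 100
Stocking = 0.3529 * 100 = 35.3%

35.3


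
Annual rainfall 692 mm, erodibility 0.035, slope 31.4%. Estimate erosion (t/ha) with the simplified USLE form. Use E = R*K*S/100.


Formula: E = R * K * S / 100  (simplified USLE)
R * K = 692 * 0.035 = 24.22
E = 24.22 * 31.4 / 100 = 7.61 t/ha

7.61


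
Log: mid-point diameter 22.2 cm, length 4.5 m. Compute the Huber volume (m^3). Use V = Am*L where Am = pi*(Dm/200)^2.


Huber: V = Am * L,  Am = pi*(Dm/200)^2
Am = pi*(22.2/200)^2 = 0.038708 m^2
V = 0.038708*4.5 = 0.1742 m^3

0.1742


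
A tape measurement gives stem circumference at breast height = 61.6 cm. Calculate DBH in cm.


Formula: DBH = C / pi
DBH = 61.6 / pi
pi = 3.14159...
DBH = 19.6 cm

19.6


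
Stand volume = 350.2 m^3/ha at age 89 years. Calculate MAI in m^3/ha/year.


Formula: MAI = Total Volume / Stand Age
MAI = 350.2 m^3/ha / 89 years
MAI = 3.93 m^3/ha/year

3.93


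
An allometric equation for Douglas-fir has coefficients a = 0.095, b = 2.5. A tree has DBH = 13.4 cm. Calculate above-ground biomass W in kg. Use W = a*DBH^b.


Formula: W = a * DBH^b  (allometric power law)
DBH^b = 13.4^2.5 = 657.2975
W = 0.095 * 657.2975 = 62.4 kg

62.4


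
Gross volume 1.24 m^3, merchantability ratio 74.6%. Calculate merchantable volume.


Formula: MV = V_total * (merchantable_pct / 100)
Merchantable fraction = 74.6% / 100 = 0.746
MV = 1.24 m^3 * 0.746 = 0.925 m^3

0.925


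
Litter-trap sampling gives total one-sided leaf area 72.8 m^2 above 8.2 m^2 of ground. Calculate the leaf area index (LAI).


Formula: LAI = total leaf area / ground area  (dimensionless)
LAI = 72.8 m^2 / 8.2 m^2
LAI = 8.88

8.88


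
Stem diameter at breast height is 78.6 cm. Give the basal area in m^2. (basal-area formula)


Formula: BA = pi * (DBH/2)^2 / 10000  (cm^2 to m^2)
Radius = DBH/2 = 78.6/2 = 39.3 cm
BA = pi * 39.3^2 / 10000
   = 4852.1584 cm^2 / 10000
   = 0.4852 m^2

0.4852


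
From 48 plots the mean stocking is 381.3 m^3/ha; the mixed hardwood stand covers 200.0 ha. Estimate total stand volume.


Formula: Total Volume = Mean Volume per ha * Total Area
Total Volume = 381.3 m^3/ha * 200.0 ha
Total Volume = 76260 m^3

76260


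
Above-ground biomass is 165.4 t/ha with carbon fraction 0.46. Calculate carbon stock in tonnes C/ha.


Formula: Carbon Stock = Biomass * Carbon Fraction
C = 165.4 t/ha * 0.46
C = 76.1 t C/ha

76.1


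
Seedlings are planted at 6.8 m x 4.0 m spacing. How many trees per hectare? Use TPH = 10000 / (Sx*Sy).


Formula: TPH = 10000 m^2/ha / (spacing_x * spacing_y)
Area per tree = 6.8 m * 4.0 m = 27.2 m^2
TPH = 10000 / 27.2 = 368 trees/ha

368


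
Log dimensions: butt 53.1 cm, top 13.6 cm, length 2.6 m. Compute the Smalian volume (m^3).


Smalian: V = (A1 + A2)/2 * L,  A = pi*(D/200)^2
A1 = pi*(53.1/200)^2 = 0.221452 m^2
A2 = pi*(13.6/200)^2 = 0.014527 m^2
V = (0.221452+0.014527)/2*2.6 = 0.3068 m^3

0.3068


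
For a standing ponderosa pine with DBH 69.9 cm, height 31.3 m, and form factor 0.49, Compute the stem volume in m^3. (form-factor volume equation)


Formula: V = pi * (DBH/200)^2 * H * ff
Radius = DBH/200 = 69.9/200 = 0.3495 m
Radius^2 = 0.3495^2 = 0.12215025 m^2
V = pi * 0.12215025 * 31.3 * 0.49
V = 5.886 m^3

5.886


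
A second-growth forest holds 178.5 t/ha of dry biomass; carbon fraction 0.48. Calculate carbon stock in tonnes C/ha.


Formula: Carbon Stock = Biomass * Carbon Fraction
C = 178.5 t/ha * 0.48
C = 85.7 t C/ha

85.7


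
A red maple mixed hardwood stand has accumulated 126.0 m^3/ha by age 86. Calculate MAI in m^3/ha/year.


Formula: MAI = Total Volume / Stand Age
MAI = 126.0 m^3/ha / 86 years
MAI = 1.47 m^3/ha/year

1.47


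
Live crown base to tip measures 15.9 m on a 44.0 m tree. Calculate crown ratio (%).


Formula: Crown Ratio = (Crown Length / Total Height) * 100
CR = (15.9 m / 44.0 m) * 100
CR = 0.3614 * 100 = 36.1%

36.1


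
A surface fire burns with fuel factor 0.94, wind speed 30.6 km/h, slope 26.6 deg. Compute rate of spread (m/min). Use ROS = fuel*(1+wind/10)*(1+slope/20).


Formula: ROS = fuel * (1 + wind/10) * (1 + slope/20)
Wind factor = 1 + 30.6/10 = 4.06
Slope factor = 1 + 26.6/20 = 2.33
ROS = 0.94 * 4.06 * 2.33 = 8.89 m/min

8.89


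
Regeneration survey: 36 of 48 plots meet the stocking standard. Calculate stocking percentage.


Formula: Stocking % = stocked plots / total plots * 100
Stocking = 36 / 48 * 100
Stocking = 0.75 * 100 = 75.0%

75.0


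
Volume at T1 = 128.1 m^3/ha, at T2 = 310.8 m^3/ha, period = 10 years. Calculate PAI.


Formula: PAI = (V_T2 - V_T1) / (T2 - T1)
Volume increment = 310.8 - 128.1 = 182.7 m^3/ha
PAI = 182.7 / 10 = 18.27 m^3/ha/year

18.27


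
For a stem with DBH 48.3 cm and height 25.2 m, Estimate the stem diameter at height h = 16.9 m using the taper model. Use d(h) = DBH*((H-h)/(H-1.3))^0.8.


Taper: d(h) = DBH * ((H - h) / (H - 1.3))^0.8
Numerator = H - h = 25.2 - 16.9 = 8.3 m
Denominator = H - 1.3 = 25.2 - 1.3 = 23.9 m
Ratio = 8.3 / 23.9 = 0.34728
d = 48.3 * 0.34728^0.8 = 20.7 cm

20.7


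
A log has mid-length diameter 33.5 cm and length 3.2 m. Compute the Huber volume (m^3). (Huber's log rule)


Huber: V = Am * L,  Am = pi*(Dm/200)^2
Am = pi*(33.5/200)^2 = 0.088141 m^2
V = 0.088141*3.2 = 0.2821 m^3

0.2821


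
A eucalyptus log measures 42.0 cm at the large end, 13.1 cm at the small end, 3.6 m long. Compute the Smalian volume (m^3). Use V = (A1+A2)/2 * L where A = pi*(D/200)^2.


Smalian: V = (A1 + A2)/2 * L,  A = pi*(D/200)^2
A1 = pi*(42.0/200)^2 = 0.138544 m^2
A2 = pi*(13.1/200)^2 = 0.013478 m^2
V = (0.138544+0.013478)/2*3.6 = 0.2736 m^3

0.2736


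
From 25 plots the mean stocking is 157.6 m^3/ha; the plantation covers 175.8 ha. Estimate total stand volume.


Formula: Total Volume = Mean Volume per ha * Total Area
Total Volume = 157.6 m^3/ha * 175.8 ha
Total Volume = 27706 m^3

27706


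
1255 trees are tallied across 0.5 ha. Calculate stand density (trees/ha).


Formula: Stand Density = N_trees / Area_ha
Density = 1255 trees / 0.5 ha
Density = 2510 trees/ha

2510


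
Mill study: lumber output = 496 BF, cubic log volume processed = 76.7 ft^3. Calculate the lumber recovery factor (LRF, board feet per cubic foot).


Formula: LRF = Lumber Output (BF) / Log Input (ft^3)
LRF = 496 BF / 76.7 ft^3
LRF = 6.47 BF/ft^3

6.47


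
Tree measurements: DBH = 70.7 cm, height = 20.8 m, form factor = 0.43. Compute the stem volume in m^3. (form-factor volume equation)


Formula: V = pi * (DBH/200)^2 * H * ff
Radius = DBH/200 = 70.7/200 = 0.3535 m
Radius^2 = 0.3535^2 = 0.12496225 m^2
V = pi * 0.12496225 * 20.8 * 0.43
V = 3.511 m^3

3.511


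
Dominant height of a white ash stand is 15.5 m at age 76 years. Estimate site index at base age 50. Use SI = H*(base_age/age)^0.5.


Formula: SI = H_dom * (base_age / age)^0.5
Age ratio = 50 / 76 = 0.65789
sqrt(age_ratio) = 0.81111
SI = 15.5 * 0.81111 = 12.6 m

12.6


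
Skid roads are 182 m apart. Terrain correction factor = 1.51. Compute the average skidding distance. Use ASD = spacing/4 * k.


Formula: ASD = (spacing / 4) * correction
Uncorrected distance = spacing / 4 = 182 / 4 = 45.5 m
ASD = 45.5 * 1.51 = 69 m

69


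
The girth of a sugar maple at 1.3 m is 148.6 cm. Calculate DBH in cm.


Formula: DBH = C / pi
DBH = 148.6 / pi
pi = 3.14159...
DBH = 47.3 cm

47.3


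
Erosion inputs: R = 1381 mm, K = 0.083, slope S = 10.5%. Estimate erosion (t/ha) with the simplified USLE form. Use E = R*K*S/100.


Formula: E = R * K * S / 100  (simplified USLE)
R * K = 1381 * 0.083 = 114.623
E = 114.623 * 10.5 / 100 = 12.04 t/ha

12.04


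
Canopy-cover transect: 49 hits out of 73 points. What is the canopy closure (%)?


Formula: Canopy closure = covered points / total points * 100
Closure = 49 / 73 * 100
Closure = 0.6712 * 100 = 67.1%

67.1


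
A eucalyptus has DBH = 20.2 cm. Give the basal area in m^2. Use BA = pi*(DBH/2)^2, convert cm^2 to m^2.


Formula: BA = pi * (DBH/2)^2 / 10000  (cm^2 to m^2)
Radius = DBH/2 = 20.2/2 = 10.1 cm
BA = pi * 10.1^2 / 10000
   = 320.4739 cm^2 / 10000
   = 0.032 m^2

0.032


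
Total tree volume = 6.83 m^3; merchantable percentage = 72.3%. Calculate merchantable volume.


Formula: MV = V_total * (merchantable_pct / 100)
Merchantable fraction = 72.3% / 100 = 0.723
MV = 6.83 m^3 * 0.723 = 4.938 m^3

4.938


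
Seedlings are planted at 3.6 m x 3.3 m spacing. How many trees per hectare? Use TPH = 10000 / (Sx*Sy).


Formula: TPH = 10000 m^2/ha / (spacing_x * spacing_y)
Area per tree = 3.6 m * 3.3 m = 11.88 m^2
TPH = 10000 / 11.88 = 842 trees/ha

842


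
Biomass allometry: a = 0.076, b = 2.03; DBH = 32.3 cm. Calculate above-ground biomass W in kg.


Formula: W = a * DBH^b  (allometric power law)
DBH^b = 32.3^2.03 = 1157.9268
W = 0.076 * 1157.9268 = 88.0 kg

88.0


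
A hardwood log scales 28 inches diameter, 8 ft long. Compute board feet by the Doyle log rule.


Doyle: BF = (D - 4)^2 * L / 16
Adjusted diameter = 28 - 4 = 24 in
(D-4)^2 = 24^2 = 576
BF = 576 * 8 / 16 = 288 BF

288


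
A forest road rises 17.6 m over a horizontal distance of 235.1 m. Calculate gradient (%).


Formula: Gradient = rise / run * 100
Gradient = 17.6 / 235.1 * 100 = 7.5%

7.5


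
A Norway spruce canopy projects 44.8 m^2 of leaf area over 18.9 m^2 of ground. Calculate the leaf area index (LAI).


Formula: LAI = total leaf area / ground area  (dimensionless)
LAI = 44.8 m^2 / 18.9 m^2
LAI = 2.37

2.37


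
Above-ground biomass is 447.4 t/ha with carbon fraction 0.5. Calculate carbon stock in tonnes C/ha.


Formula: Carbon Stock = Biomass * Carbon Fraction
C = 447.4 t/ha * 0.5
C = 223.7 t C/ha

223.7


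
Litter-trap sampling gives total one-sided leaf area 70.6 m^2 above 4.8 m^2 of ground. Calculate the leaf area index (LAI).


Formula: LAI = total leaf area / ground area  (dimensionless)
LAI = 70.6 m^2 / 4.8 m^2
LAI = 14.71

14.71


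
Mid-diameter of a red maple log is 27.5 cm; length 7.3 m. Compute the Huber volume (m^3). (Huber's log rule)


Huber: V = Am * L,  Am = pi*(Dm/200)^2
Am = pi*(27.5/200)^2 = 0.059396 m^2
V = 0.059396*7.3 = 0.4336 m^3

0.4336


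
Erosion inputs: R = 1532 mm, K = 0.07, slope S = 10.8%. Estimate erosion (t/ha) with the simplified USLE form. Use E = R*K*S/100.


Formula: E = R * K * S / 100  (simplified USLE)
R * K = 1532 * 0.07 = 107.24
E = 107.24 * 10.8 / 100 = 11.58 t/ha

11.58


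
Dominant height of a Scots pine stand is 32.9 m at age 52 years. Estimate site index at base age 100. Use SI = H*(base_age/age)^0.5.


Formula: SI = H_dom * (base_age / age)^0.5
Age ratio = 100 / 52 = 1.92308
sqrt(age_ratio) = 1.38675
SI = 32.9 * 1.38675 = 45.6 m

45.6


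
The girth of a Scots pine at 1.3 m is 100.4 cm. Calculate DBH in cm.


Formula: DBH = C / pi
DBH = 100.4 / pi
pi = 3.14159...
DBH = 32.0 cm

32.0


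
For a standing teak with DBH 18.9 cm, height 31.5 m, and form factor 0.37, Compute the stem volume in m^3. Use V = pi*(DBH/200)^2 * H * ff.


Formula: V = pi * (DBH/200)^2 * H * ff
Radius = DBH/200 = 18.9/200 = 0.0945 m
Radius^2 = 0.0945^2 = 0.00893025 m^2
V = pi * 0.00893025 * 31.5 * 0.37
V = 0.327 m^3

0.327


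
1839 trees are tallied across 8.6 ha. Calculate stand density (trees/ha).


Formula: Stand Density = N_trees / Area_ha
Density = 1839 trees / 8.6 ha
Density = 214 trees/ha

214


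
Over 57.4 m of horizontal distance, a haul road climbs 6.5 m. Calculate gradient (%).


Formula: Gradient = rise / run * 100
Gradient = 6.5 / 57.4 * 100 = 11.3%

11.3


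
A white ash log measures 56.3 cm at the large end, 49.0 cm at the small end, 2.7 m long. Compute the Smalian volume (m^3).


Smalian: V = (A1 + A2)/2 * L,  A = pi*(D/200)^2
A1 = pi*(56.3/200)^2 = 0.248947 m^2
A2 = pi*(49.0/200)^2 = 0.188574 m^2
V = (0.248947+0.188574)/2*2.7 = 0.5907 m^3

0.5907


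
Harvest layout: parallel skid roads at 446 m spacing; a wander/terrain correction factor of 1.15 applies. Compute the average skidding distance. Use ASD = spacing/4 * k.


Formula: ASD = (spacing / 4) * correction
Uncorrected distance = spacing / 4 = 446 / 4 = 111.5 m
ASD = 111.5 * 1.15 = 128 m

128


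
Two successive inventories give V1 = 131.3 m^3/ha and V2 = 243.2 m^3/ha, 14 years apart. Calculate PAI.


Formula: PAI = (V_T2 - V_T1) / (T2 - T1)
Volume increment = 243.2 - 131.3 = 111.9 m^3/ha
PAI = 111.9 / 14 = 7.99 m^3/ha/year

7.99


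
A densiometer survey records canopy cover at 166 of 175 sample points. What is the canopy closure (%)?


Formula: Canopy closure = covered points / total points * 100
Closure = 166 / 175 * 100
Closure = 0.9486 * 100 = 94.9%

94.9
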